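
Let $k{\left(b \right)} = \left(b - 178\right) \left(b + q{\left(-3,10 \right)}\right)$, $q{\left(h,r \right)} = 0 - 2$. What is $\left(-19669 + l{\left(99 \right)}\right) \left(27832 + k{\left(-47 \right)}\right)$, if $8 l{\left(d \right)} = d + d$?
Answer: $- \frac{3053266489}{4} \approx -7.6332 \cdot 10^{8}$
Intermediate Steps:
$q{\left(h,r \right)} = -2$
$k{\left(b \right)} = \left(-178 + b\right) \left(-2 + b\right)$ ($k{\left(b \right)} = \left(b - 178\right) \left(b - 2\right) = \left(-178 + b\right) \left(-2 + b\right)$)
$l{\left(d \right)} = \frac{d}{4}$ ($l{\left(d \right)} = \frac{d + d}{8} = \frac{2 d}{8} = \frac{d}{4}$)
$\left(-19669 + l{\left(99 \right)}\right) \left(27832 + k{\left(-47 \right)}\right) = \left(-19669 + \frac{1}{4} \cdot 99\right) \left(27832 + \left(356 + \left(-47\right)^{2} - -8460\right)\right) = \left(-19669 + \frac{99}{4}\right) \left(27832 + \left(356 + 2209 + 8460\right)\right) = - \frac{78577 \left(27832 + 11025\right)}{4} = \left(- \frac{78577}{4}\right) 38857 = - \frac{3053266489}{4}$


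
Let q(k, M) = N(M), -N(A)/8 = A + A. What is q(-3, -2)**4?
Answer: 1048576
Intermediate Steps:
N(A) = -16*A (N(A) = -8*(A + A) = -16*A)
q(k, M) = -16*M
q(-3, -2)**4 = (-16*(-2))**4 = 32**4 = 1048576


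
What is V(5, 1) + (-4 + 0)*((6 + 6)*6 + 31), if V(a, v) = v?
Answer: -411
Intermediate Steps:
V(5, 1) + (-4 + 0)*((6 + 6)*6 + 31) = 1 + (-4 + 0)*((6 + 6)*6 + 31) = 1 - 4*(12*6 + 31) = 1 - 4*(72 + 31) = 1 - 4*103 = 1 - 412 = -411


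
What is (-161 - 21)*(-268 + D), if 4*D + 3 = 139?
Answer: 42588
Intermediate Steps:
D = 34 (D = -3/4 + (1/4)*139 = -3/4 + 139/4 = 34)
(-161 - 21)*(-268 + D) = (-161 - 21)*(-268 + 34) = -182*(-234) = 42588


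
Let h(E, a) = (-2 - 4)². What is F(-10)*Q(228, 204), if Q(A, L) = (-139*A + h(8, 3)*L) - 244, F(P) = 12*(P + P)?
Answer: 5902080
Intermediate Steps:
h(E, a) = 36 (h(E, a) = (-6)² = 36)
F(P) = 24*P (F(P) = 12*(2*P) = 24*P)
Q(A, L) = -244 - 139*A + 36*L (Q(A, L) = (-139*A + 36*L) - 244 = -244 - 139*A + 36*L)
F(-10)*Q(228, 204) = (24*(-10))*(-244 - 139*228 + 36*204) = -240*(-244 - 31692 + 7344) = -240*(-24592) = 5902080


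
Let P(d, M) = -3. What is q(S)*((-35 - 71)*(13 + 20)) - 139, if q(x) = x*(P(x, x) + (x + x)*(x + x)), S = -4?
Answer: 853373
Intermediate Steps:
q(x) = x*(-3 + 4*x²) (q(x) = x*(-3 + (x + x)*(x + x)) = x*(-3 + (2*x)*(2*x)) = x*(-3 + 4*x²))
q(S)*((-35 - 71)*(13 + 20)) - 139 = (-4*(-3 + 4*(-4)²))*((-35 - 71)*(13 + 20)) - 139 = (-4*(-3 + 4*16))*(-106*33) - 139 = -4*(-3 + 64)*(-3498) - 139 = -4*61*(-3498) - 139 = -244*(-3498) - 139 = 853512 - 139 = 853373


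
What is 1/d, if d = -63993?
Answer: -1/63993 ≈ -1.5627e-5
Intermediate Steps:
1/d = 1/(-63993) = -1/63993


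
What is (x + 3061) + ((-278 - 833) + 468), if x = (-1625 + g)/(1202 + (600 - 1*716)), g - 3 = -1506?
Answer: 1311410/543 ≈ 2415.1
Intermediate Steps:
g = -1503 (g = 3 - 1506 = -1503)
x = -1564/543 (x = (-1625 - 1503)/(1202 + (600 - 1*716)) = -3128/(1202 + (600 - 716)) = -3128/(1202 - 116) = -3128/1086 = -3128*1/1086 = -1564/543 ≈ -2.8803)
(x + 3061) + ((-278 - 833) + 468) = (-1564/543 + 3061) + ((-278 - 833) + 468) = 1660559/543 + (-1111 + 468) = 1660559/543 - 643 = 1311410/543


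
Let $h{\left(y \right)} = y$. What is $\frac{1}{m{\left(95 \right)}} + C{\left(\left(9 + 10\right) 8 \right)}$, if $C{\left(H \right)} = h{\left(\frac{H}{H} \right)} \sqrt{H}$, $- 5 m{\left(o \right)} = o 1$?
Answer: $- \frac{1}{19} + 2 \sqrt{38} \approx 12.276$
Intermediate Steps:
$m{\left(o \right)} = - \frac{o}{5}$ ($m{\left(o \right)} = - \frac{o 1}{5} = - \frac{o}{5}$)
$C{\left(H \right)} = \sqrt{H}$ ($C{\left(H \right)} = \frac{H}{H} \sqrt{H} = 1 \sqrt{H} = \sqrt{H}$)
$\frac{1}{m{\left(95 \right)}} + C{\left(\left(9 + 10\right) 8 \right)} = \frac{1}{\left(- \frac{1}{5}\right) 95} + \sqrt{\left(9 + 10\right) 8} = \frac{1}{-19} + \sqrt{19 \cdot 8} = - \frac{1}{19} + \sqrt{152} = - \frac{1}{19} + 2 \sqrt{38}$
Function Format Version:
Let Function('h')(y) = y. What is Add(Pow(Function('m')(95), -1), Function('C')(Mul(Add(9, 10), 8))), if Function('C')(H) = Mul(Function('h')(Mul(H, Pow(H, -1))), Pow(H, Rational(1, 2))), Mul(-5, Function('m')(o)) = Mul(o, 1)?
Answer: Add(Rational(-1, 19), Mul(2, Pow(38, Rational(1, 2)))) ≈ 12.276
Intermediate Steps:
Function('m')(o) = Mul(Rational(-1, 5), o) (Function('m')(o) = Mul(Rational(-1, 5), Mul(o, 1)) = Mul(Rational(-1, 5), o))
Function('C')(H) = Pow(H, Rational(1, 2)) (Function('C')(H) = Mul(Mul(H, Pow(H, -1)), Pow(H, Rational(1, 2))) = Mul(1, Pow(H, Rational(1, 2))) = Pow(H, Rational(1, 2)))
Add(Pow(Function('m')(95), -1), Function('C')(Mul(Add(9, 10), 8))) = Add(Pow(Mul(Rational(-1, 5), 95), -1), Pow(Mul(Add(9, 10), 8), Rational(1, 2))) = Add(Pow(-19, -1), Pow(Mul(19, 8), Rational(1, 2))) = Add(Rational(-1, 19), Pow(152, Rational(1, 2))) = Add(Rational(-1, 19), Mul(2, Pow(38, Rational(1, 2))))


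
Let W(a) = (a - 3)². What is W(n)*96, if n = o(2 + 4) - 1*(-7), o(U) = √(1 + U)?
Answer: 2208 + 768*√7 ≈ 4239.9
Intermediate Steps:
n = 7 + √7 (n = √(1 + (2 + 4)) - 1*(-7) = √(1 + 6) + 7 = √7 + 7 = 7 + √7 ≈ 9.6458)
W(a) = (-3 + a)²
W(n)*96 = (-3 + (7 + √7))²*96 = (4 + √7)²*96 = 96*(4 + √7)²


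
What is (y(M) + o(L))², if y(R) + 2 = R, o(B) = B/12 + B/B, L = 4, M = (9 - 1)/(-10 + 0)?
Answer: 484/225 ≈ 2.1511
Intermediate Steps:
M = -⅘ (M = 8/(-10) = 8*(-⅒) = -⅘ ≈ -0.80000)
o(B) = 1 + B/12 (o(B) = B*(1/12) + 1 = B/12 + 1 = 1 + B/12)
y(R) = -2 + R
(y(M) + o(L))² = ((-2 - ⅘) + (1 + (1/12)*4))² = (-14/5 + (1 + ⅓))² = (-14/5 + 4/3)² = (-22/15)² = 484/225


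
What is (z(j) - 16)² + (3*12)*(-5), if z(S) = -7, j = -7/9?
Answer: 349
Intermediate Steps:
j = -7/9 (j = -7*⅑ = -7/9 ≈ -0.77778)
(z(j) - 16)² + (3*12)*(-5) = (-7 - 16)² + (3*12)*(-5) = (-23)² + 36*(-5) = 529 - 180 = 349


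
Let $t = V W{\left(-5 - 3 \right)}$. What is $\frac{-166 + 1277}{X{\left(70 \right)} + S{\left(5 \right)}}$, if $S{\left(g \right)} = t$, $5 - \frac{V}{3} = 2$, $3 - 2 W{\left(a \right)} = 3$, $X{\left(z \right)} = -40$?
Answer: $- \frac{1111}{40} \approx -27.775$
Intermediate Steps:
$W{\left(a \right)} = 0$ ($W{\left(a \right)} = \frac{3}{2} - \frac{3}{2} = 0$)
$V = 9$ ($V = 15 - 6 = 9$)
$t = 0$ ($t = 9 \cdot 0 = 0$)
$S{\left(g \right)} = 0$
$\frac{-166 + 1277}{X{\left(70 \right)} + S{\left(5 \right)}} = \frac{-166 + 1277}{-40 + 0} = \frac{1111}{-40} = 1111 \left(- \frac{1}{40}\right) = - \frac{1111}{40}$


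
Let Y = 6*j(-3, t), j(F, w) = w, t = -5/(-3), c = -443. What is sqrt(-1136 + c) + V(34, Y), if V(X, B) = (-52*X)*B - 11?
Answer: -17691 + I*sqrt(1579) ≈ -17691.0 + 39.737*I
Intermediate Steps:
t = 5/3 (t = -5*(-1/3) = 5/3 ≈ 1.6667)
Y = 10 (Y = 6*(5/3) = 10)
V(X, B) = -11 - 52*B*X (V(X, B) = -52*B*X - 11 = -11 - 52*B*X)
sqrt(-1136 + c) + V(34, Y) = sqrt(-1136 - 443) + (-11 - 52*10*34) = sqrt(-1579) + (-11 - 17680) = I*sqrt(1579) - 17691 = -17691 + I*sqrt(1579)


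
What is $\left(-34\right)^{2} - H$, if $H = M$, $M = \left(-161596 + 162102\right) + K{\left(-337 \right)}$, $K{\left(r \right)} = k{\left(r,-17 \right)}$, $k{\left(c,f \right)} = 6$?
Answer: $644$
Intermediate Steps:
$K{\left(r \right)} = 6$
$M = 512$ ($M = \left(-161596 + 162102\right) + 6 = 506 + 6 = 512$)
$H = 512$
$\left(-34\right)^{2} - H = \left(-34\right)^{2} - 512 = 1156 - 512 = 644$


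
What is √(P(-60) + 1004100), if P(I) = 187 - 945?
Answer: √1003342 ≈ 1001.7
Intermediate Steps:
P(I) = -758
√(P(-60) + 1004100) = √(-758 + 1004100) = √1003342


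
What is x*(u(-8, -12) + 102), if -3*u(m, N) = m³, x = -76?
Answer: -62168/3 ≈ -20723.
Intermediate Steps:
u(m, N) = -m³/3
x*(u(-8, -12) + 102) = -76*(-⅓*(-8)³ + 102) = -76*(-⅓*(-512) + 102) = -76*(512/3 + 102) = -76*818/3 = -62168/3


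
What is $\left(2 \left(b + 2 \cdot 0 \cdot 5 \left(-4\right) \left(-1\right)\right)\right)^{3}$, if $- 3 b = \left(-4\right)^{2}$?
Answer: $- \frac{32768}{27} \approx -1213.6$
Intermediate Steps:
$b = - \frac{16}{3}$ ($b = - \frac{\left(-4\right)^{2}}{3} = \left(- \frac{1}{3}\right) 16 = - \frac{16}{3} \approx -5.3333$)
$\left(2 \left(b + 2 \cdot 0 \cdot 5 \left(-4\right) \left(-1\right)\right)\right)^{3} = \left(2 \left(- \frac{16}{3} + 2 \cdot 0 \cdot 5 \left(-4\right) \left(-1\right)\right)\right)^{3} = \left(2 \left(- \frac{16}{3} + 2 \cdot 0 \left(-20\right) \left(-1\right)\right)\right)^{3} = \left(2 \left(- \frac{16}{3} + 2 \cdot 0 \left(-1\right)\right)\right)^{3} = \left(2 \left(- \frac{16}{3} + 2 \cdot 0\right)\right)^{3} = \left(2 \left(- \frac{16}{3} + 0\right)\right)^{3} = \left(2 \left(- \frac{16}{3}\right)\right)^{3} = \left(- \frac{32}{3}\right)^{3} = - \frac{32768}{27}$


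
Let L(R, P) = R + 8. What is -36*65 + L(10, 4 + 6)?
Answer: -2322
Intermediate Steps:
L(R, P) = 8 + R
-36*65 + L(10, 4 + 6) = -36*65 + (8 + 10) = -2340 + 18 = -2322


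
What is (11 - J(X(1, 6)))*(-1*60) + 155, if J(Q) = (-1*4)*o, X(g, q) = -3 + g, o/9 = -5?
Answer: 10295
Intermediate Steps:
o = -45 (o = 9*(-5) = -45)
J(Q) = 180 (J(Q) = -1*4*(-45) = -4*(-45) = 180)
(11 - J(X(1, 6)))*(-1*60) + 155 = (11 - 1*180)*(-1*60) + 155 = (11 - 180)*(-60) + 155 = -169*(-60) + 155 = 10140 + 155 = 10295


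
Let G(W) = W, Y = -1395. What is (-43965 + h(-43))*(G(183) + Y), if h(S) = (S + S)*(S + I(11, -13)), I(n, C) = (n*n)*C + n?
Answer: -114006780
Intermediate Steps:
I(n, C) = n + C*n² (I(n, C) = n²*C + n = C*n² + n = n + C*n²)
h(S) = 2*S*(-1562 + S) (h(S) = (S + S)*(S + 11*(1 - 13*11)) = (2*S)*(S + 11*(1 - 143)) = (2*S)*(S + 11*(-142)) = (2*S)*(S - 1562) = (2*S)*(-1562 + S) = 2*S*(-1562 + S))
(-43965 + h(-43))*(G(183) + Y) = (-43965 + 2*(-43)*(-1562 - 43))*(183 - 1395) = (-43965 + 2*(-43)*(-1605))*(-1212) = (-43965 + 138030)*(-1212) = 94065*(-1212) = -114006780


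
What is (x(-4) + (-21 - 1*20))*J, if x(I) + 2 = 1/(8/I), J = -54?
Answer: 2349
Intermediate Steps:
x(I) = -2 + I/8 (x(I) = -2 + 1/(8/I) = -2 + I/8)
(x(-4) + (-21 - 1*20))*J = ((-2 + (⅛)*(-4)) + (-21 - 1*20))*(-54) = ((-2 - ½) + (-21 - 20))*(-54) = (-5/2 - 41)*(-54) = -87/2*(-54) = 2349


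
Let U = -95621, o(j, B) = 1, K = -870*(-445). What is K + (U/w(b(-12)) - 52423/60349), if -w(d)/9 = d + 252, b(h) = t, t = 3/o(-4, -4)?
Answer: 53626295049194/138500955 ≈ 3.8719e+5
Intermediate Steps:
K = 387150
t = 3 (t = 3/1 = 3*1 = 3)
b(h) = 3
w(d) = -2268 - 9*d (w(d) = -9*(d + 252) = -9*(252 + d) = -2268 - 9*d)
K + (U/w(b(-12)) - 52423/60349) = 387150 + (-95621/(-2268 - 9*3) - 52423/60349) = 387150 + (-95621/(-2268 - 27) - 52423*1/60349) = 387150 + (-95621/(-2295) - 52423/60349) = 387150 + (-95621*(-1/2295) - 52423/60349) = 387150 + (95621/2295 - 52423/60349) = 387150 + 5650320944/138500955 = 53626295049194/138500955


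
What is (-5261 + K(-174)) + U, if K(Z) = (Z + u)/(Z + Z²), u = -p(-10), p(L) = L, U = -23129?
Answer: -427297972/15051 ≈ -28390.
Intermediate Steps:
u = 10 (u = -1*(-10) = 10)
K(Z) = (10 + Z)/(Z + Z²) (K(Z) = (Z + 10)/(Z + Z²) = (10 + Z)/(Z + Z²))
(-5261 + K(-174)) + U = (-5261 + (10 - 174)/((-174)*(1 - 174))) - 23129 = (-5261 - 1/174*(-164)/(-173)) - 23129 = (-5261 - 1/174*(-1/173)*(-164)) - 23129 = (-5261 - 82/15051) - 23129 = -79183393/15051 - 23129 = -427297972/15051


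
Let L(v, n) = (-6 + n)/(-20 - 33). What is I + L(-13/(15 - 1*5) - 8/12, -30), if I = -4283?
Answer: -226963/53 ≈ -4282.3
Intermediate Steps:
L(v, n) = 6/53 - n/53 (L(v, n) = (-6 + n)/(-53) = (-6 + n)*(-1/53) = 6/53 - n/53)
I + L(-13/(15 - 1*5) - 8/12, -30) = -4283 + (6/53 - 1/53*(-30)) = -4283 + (6/53 + 30/53) = -4283 + 36/53 = -226963/53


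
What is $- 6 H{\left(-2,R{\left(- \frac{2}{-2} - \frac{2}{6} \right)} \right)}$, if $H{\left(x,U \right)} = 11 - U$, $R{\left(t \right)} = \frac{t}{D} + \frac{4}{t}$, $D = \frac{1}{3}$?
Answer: $-18$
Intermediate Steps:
$D = \frac{1}{3} \approx 0.33333$
$R{\left(t \right)} = 3 t + \frac{4}{t}$ ($R{\left(t \right)} = t \frac{1}{\frac{1}{3}} + \frac{4}{t} = t 3 + \frac{4}{t} = 3 t + \frac{4}{t}$)
$- 6 H{\left(-2,R{\left(- \frac{2}{-2} - \frac{2}{6} \right)} \right)} = - 6 \left(11 - \left(3 \left(- \frac{2}{-2} - \frac{2}{6}\right) + \frac{4}{- \frac{2}{-2} - \frac{2}{6}}\right)\right) = - 6 \left(11 - \left(3 \left(\left(-2\right) \left(- \frac{1}{2}\right) - \frac{1}{3}\right) + \frac{4}{\left(-2\right) \left(- \frac{1}{2}\right) - \frac{1}{3}}\right)\right) = - 6 \left(11 - \left(3 \left(1 - \frac{1}{3}\right) + \frac{4}{1 - \frac{1}{3}}\right)\right) = - 6 \left(11 - \left(3 \cdot \frac{2}{3} + \frac{4}{\frac{2}{3}}\right)\right) = - 6 \left(11 - \left(2 + 4 \cdot \frac{3}{2}\right)\right) = - 6 \left(11 - \left(2 + 6\right)\right) = - 6 \left(11 - 8\right) = \left(-6\right) 3 = -18$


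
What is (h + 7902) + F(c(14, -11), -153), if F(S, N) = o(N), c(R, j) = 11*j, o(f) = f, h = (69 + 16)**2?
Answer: 14974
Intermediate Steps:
h = 7225 (h = 85**2 = 7225)
F(S, N) = N
(h + 7902) + F(c(14, -11), -153) = (7225 + 7902) - 153 = 15127 - 153 = 14974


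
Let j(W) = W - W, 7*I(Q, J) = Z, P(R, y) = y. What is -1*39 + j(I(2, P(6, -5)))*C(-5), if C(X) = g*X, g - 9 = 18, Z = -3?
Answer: -39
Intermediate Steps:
I(Q, J) = -3/7 (I(Q, J) = (⅐)*(-3) = -3/7)
g = 27 (g = 9 + 18 = 27)
C(X) = 27*X
j(W) = 0
-1*39 + j(I(2, P(6, -5)))*C(-5) = -1*39 + 0*(27*(-5)) = -39 + 0*(-135) = -39 + 0 = -39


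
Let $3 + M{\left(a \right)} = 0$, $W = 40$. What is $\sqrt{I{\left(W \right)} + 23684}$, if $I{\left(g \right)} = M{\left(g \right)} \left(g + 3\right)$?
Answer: $\sqrt{23555} \approx 153.48$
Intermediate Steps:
$M{\left(a \right)} = -3$ ($M{\left(a \right)} = -3 + 0 = -3$)
$I{\left(g \right)} = -9 - 3 g$ ($I{\left(g \right)} = - 3 \left(g + 3\right) = - 3 \left(3 + g\right) = -9 - 3 g$)
$\sqrt{I{\left(W \right)} + 23684} = \sqrt{\left(-9 - 120\right) + 23684} = \sqrt{-129 + 23684} = \sqrt{23555}$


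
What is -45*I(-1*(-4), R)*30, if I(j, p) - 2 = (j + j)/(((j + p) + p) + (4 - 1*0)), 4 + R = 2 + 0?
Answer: -5400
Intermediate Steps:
R = -2 (R = -4 + (2 + 0) = -4 + 2 = -2)
I(j, p) = 2 + 2*j/(4 + j + 2*p) (I(j, p) = 2 + (j + j)/(((j + p) + p) + (4 - 1*0)) = 2 + (2*j)/((j + 2*p) + (4 + 0)) = 2 + (2*j)/((j + 2*p) + 4) = 2 + (2*j)/(4 + j + 2*p) = 2 + 2*j/(4 + j + 2*p))
-45*I(-1*(-4), R)*30 = -180*(2 - 1*(-4) - 2)/(4 - 1*(-4) + 2*(-2))*30 = -180*(2 + 4 - 2)/(4 + 4 - 4)*30 = -180*4/4*30 = -45*4*30 = -180*30 = -5400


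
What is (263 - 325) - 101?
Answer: -163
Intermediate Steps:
(263 - 325) - 101 = -62 - 101 = -163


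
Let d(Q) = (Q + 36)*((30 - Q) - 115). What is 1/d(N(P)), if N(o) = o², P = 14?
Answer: -1/65192 ≈ -1.5339e-5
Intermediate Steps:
d(Q) = (-85 - Q)*(36 + Q) (d(Q) = (36 + Q)*(-85 - Q) = (-85 - Q)*(36 + Q))
1/d(N(P)) = 1/(-3060 - (14²)² - 121*14²) = 1/(-3060 - 1*196² - 121*196) = 1/(-3060 - 1*38416 - 23716) = 1/(-3060 - 38416 - 23716) = 1/(-65192) = -1/65192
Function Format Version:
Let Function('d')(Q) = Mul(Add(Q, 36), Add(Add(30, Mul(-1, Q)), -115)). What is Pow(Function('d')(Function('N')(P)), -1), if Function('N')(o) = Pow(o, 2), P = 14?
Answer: Rational(-1, 65192) ≈ -1.5339e-5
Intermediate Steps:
Function('d')(Q) = Mul(Add(-85, Mul(-1, Q)), Add(36, Q)) (Function('d')(Q) = Mul(Add(36, Q), Add(-85, Mul(-1, Q))) = Mul(Add(-85, Mul(-1, Q)), Add(36, Q)))
Pow(Function('d')(Function('N')(P)), -1) = Pow(Add(-3060, Mul(-1, Pow(Pow(14, 2), 2)), Mul(-121, Pow(14, 2))), -1) = Pow(Add(-3060, Mul(-1, Pow(196, 2)), Mul(-121, 196)), -1) = Pow(Add(-3060, Mul(-1, 38416), -23716), -1) = Pow(Add(-3060, -38416, -23716), -1) = Pow(-65192, -1) = Rational(-1, 65192)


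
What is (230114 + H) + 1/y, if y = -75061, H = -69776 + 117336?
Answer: 20842488113/75061 ≈ 2.7767e+5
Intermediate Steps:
H = 47560
(230114 + H) + 1/y = (230114 + 47560) + 1/(-75061) = 277674 - 1/75061 = 20842488113/75061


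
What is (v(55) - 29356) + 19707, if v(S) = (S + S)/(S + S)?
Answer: -9648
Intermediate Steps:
v(S) = 1 (v(S) = (2*S)/((2*S)) = (2*S)*(1/(2*S)) = 1)
(v(55) - 29356) + 19707 = (1 - 29356) + 19707 = -29355 + 19707 = -9648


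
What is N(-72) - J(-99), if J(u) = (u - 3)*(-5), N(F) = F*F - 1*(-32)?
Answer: 4706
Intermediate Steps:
N(F) = 32 + F**2 (N(F) = F**2 + 32 = 32 + F**2)
J(u) = 15 - 5*u (J(u) = (-3 + u)*(-5) = 15 - 5*u)
N(-72) - J(-99) = (32 + (-72)**2) - (15 - 5*(-99)) = (32 + 5184) - (15 + 495) = 5216 - 1*510 = 5216 - 510 = 4706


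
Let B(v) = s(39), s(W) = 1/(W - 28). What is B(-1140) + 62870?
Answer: 691571/11 ≈ 62870.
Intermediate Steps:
s(W) = 1/(-28 + W)
B(v) = 1/11 (B(v) = 1/(-28 + 39) = 1/11)
B(-1140) + 62870 = 1/11 + 62870 = 691571/11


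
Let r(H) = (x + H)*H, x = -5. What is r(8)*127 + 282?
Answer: 3330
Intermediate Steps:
r(H) = H*(-5 + H) (r(H) = (-5 + H)*H = H*(-5 + H))
r(8)*127 + 282 = (8*(-5 + 8))*127 + 282 = (8*3)*127 + 282 = 24*127 + 282 = 3048 + 282 = 3330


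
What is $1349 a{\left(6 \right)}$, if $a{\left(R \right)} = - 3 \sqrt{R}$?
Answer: $- 4047 \sqrt{6} \approx -9913.1$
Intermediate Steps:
$1349 a{\left(6 \right)} = 1349 \left(- 3 \sqrt{6}\right) = - 4047 \sqrt{6}$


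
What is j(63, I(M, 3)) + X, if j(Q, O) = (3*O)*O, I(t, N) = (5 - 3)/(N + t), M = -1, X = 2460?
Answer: 2463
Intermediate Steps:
I(t, N) = 2/(N + t)
j(Q, O) = 3*O**2
j(63, I(M, 3)) + X = 3*(2/(3 - 1))**2 + 2460 = 3*(2/2)**2 + 2460 = 3*(2*(1/2))**2 + 2460 = 3*1**2 + 2460 = 3*1 + 2460 = 3 + 2460 = 2463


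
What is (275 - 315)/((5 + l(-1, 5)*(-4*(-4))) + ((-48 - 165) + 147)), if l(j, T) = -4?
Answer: 8/25 ≈ 0.32000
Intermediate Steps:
(275 - 315)/((5 + l(-1, 5)*(-4*(-4))) + ((-48 - 165) + 147)) = (275 - 315)/((5 - (-16)*(-4)) + ((-48 - 165) + 147)) = -40/((5 - 4*16) + (-213 + 147)) = -40/((5 - 64) - 66) = -40/(-59 - 66) = -40/(-125) = -40*(-1/125) = 8/25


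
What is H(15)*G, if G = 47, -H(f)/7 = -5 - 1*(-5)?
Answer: 0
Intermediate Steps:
H(f) = 0 (H(f) = -7*(-5 - 1*(-5)) = -7*(-5 + 5) = -7*0 = 0)
H(15)*G = 0*47 = 0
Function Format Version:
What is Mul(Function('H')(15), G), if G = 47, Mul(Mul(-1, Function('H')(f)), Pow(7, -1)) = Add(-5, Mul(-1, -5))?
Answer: 0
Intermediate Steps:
Function('H')(f) = 0 (Function('H')(f) = Mul(-7, Add(-5, Mul(-1, -5))) = Mul(-7, Add(-5, 5)) = Mul(-7, 0) = 0)
Mul(Function('H')(15), G) = Mul(0, 47) = 0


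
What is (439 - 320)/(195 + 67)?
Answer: 119/262 ≈ 0.45420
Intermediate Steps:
(439 - 320)/(195 + 67) = 119/262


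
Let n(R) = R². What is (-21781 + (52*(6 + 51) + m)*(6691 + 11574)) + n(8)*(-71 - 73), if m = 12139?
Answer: 275825298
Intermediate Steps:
(-21781 + (52*(6 + 51) + m)*(6691 + 11574)) + n(8)*(-71 - 73) = (-21781 + (52*(6 + 51) + 12139)*(6691 + 11574)) + 8²*(-71 - 73) = (-21781 + (52*57 + 12139)*18265) + 64*(-144) = (-21781 + (2964 + 12139)*18265) - 9216 = (-21781 + 15103*18265) - 9216 = (-21781 + 275856295) - 9216 = 275834514 - 9216 = 275825298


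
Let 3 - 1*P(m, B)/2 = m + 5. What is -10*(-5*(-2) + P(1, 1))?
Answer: -40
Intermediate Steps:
P(m, B) = -4 - 2*m (P(m, B) = 6 - 2*(m + 5) = 6 - 2*(5 + m) = 6 + (-10 - 2*m) = -4 - 2*m)
-10*(-5*(-2) + P(1, 1)) = -10*(-5*(-2) + (-4 - 2*1)) = -10*(10 + (-4 - 2)) = -10*(10 - 6) = -10*4 = -40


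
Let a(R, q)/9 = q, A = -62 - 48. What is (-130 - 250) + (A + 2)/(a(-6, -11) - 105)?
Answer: -6451/17 ≈ -379.47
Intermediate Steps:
A = -110
a(R, q) = 9*q
(-130 - 250) + (A + 2)/(a(-6, -11) - 105) = (-130 - 250) + (-110 + 2)/(9*(-11) - 105) = -380 - 108/(-99 - 105) = -380 - 108/(-204) = -380 - 108*(-1/204) = -380 + 9/17 = -6451/17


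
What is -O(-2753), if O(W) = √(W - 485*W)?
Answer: -22*√2753 ≈ -1154.3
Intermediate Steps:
O(W) = 22*√(-W) (O(W) = √(-484*W) = 22*√(-W))
-O(-2753) = -22*√(-1*(-2753)) = -22*√2753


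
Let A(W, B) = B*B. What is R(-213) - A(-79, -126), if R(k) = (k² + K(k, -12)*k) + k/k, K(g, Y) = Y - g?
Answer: -13319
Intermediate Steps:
A(W, B) = B²
R(k) = 1 + k² + k*(-12 - k) (R(k) = (k² + (-12 - k)*k) + k/k = (k² + k*(-12 - k)) + 1 = 1 + k² + k*(-12 - k))
R(-213) - A(-79, -126) = (1 - 12*(-213)) - 1*(-126)² = (1 + 2556) - 1*15876 = 2557 - 15876 = -13319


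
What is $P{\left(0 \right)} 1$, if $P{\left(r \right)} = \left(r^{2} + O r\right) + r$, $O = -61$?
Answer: $0$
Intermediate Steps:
$P{\left(r \right)} = r^{2} - 60 r$ ($P{\left(r \right)} = \left(r^{2} - 61 r\right) + r = r^{2} - 60 r$)
$P{\left(0 \right)} 1 = 0 \left(-60 + 0\right) 1 = 0 \left(-60\right) 1 = 0 \cdot 1 = 0$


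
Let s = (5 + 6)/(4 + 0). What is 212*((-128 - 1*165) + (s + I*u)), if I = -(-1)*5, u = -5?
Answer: -66833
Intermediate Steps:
s = 11/4 ≈ 2.7500
I = 5 (I = -1*(-5) = 5)
212*((-128 - 1*165) + (s + I*u)) = 212*((-128 - 1*165) + (11/4 + 5*(-5))) = 212*((-128 - 165) + (11/4 - 25)) = 212*(-293 - 89/4) = 212*(-1261/4) = -66833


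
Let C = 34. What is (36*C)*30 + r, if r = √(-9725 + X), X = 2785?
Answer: 36720 + 2*I*√1735 ≈ 36720.0 + 83.307*I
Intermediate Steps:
r = 2*I*√1735 (r = √(-9725 + 2785) = √(-6940) = 2*I*√1735 ≈ 83.307*I)
(36*C)*30 + r = (36*34)*30 + 2*I*√1735 = 1224*30 + 2*I*√1735 = 36720 + 2*I*√1735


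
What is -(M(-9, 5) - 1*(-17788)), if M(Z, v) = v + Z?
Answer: -17784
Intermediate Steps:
M(Z, v) = Z + v
-(M(-9, 5) - 1*(-17788)) = -((-9 + 5) - 1*(-17788)) = -(-4 + 17788) = -1*17784 = -17784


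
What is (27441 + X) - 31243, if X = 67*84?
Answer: 1826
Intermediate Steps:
X = 5628
(27441 + X) - 31243 = (27441 + 5628) - 31243 = 33069 - 31243 = 1826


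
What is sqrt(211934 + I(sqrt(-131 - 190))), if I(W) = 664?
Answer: 3*sqrt(23622) ≈ 461.08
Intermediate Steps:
sqrt(211934 + I(sqrt(-131 - 190))) = sqrt(211934 + 664) = sqrt(212598) = 3*sqrt(23622)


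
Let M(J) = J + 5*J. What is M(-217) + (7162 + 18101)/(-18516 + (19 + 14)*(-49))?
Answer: -2915381/2237 ≈ -1303.3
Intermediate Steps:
M(J) = 6*J
M(-217) + (7162 + 18101)/(-18516 + (19 + 14)*(-49)) = 6*(-217) + (7162 + 18101)/(-18516 + (19 + 14)*(-49)) = -1302 + 25263/(-18516 + 33*(-49)) = -1302 + 25263/(-18516 - 1617) = -1302 + 25263/(-20133) = -1302 + 25263*(-1/20133) = -1302 - 2807/2237 = -2915381/2237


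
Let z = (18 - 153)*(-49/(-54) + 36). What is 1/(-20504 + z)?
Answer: -2/50973 ≈ -3.9236e-5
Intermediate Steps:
z = -9965/2 (z = -135*(-49*(-1/54) + 36) = -135*(49/54 + 36) = -135*1993/54 = -9965/2 ≈ -4982.5)
1/(-20504 + z) = 1/(-20504 - 9965/2) = 1/(-50973/2) = -2/50973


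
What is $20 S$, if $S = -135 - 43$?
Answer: $-3560$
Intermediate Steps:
$S = -178$ ($S = -135 - 43 = -178$)
$20 S = 20 \left(-178\right) = -3560$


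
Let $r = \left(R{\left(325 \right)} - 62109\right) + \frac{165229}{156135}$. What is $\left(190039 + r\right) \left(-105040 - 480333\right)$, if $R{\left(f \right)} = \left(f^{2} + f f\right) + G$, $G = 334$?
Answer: $- \frac{31030730215604887}{156135} \approx -1.9874 \cdot 10^{11}$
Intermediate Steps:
$R{\left(f \right)} = 334 + 2 f^{2}$ ($R{\left(f \right)} = \left(f^{2} + f f\right) + 334 = \left(f^{2} + f^{2}\right) + 334 = 2 f^{2} + 334 = 334 + 2 f^{2}$)
$r = \frac{23338444354}{156135}$ ($r = \left(\left(334 + 2 \cdot 325^{2}\right) - 62109\right) + \frac{165229}{156135} = \left(\left(334 + 2 \cdot 105625\right) - 62109\right) + 165229 \cdot \frac{1}{156135} = \left(\left(334 + 211250\right) - 62109\right) + \frac{165229}{156135} = \left(211584 - 62109\right) + \frac{165229}{156135} = 149475 + \frac{165229}{156135} = \frac{23338444354}{156135} \approx 1.4948 \cdot 10^{5}$)
$\left(190039 + r\right) \left(-105040 - 480333\right) = \left(190039 + \frac{23338444354}{156135}\right) \left(-105040 - 480333\right) = \frac{53010183619}{156135} \left(-585373\right) = - \frac{31030730215604887}{156135}$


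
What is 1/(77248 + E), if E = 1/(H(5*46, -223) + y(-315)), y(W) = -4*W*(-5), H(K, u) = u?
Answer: 6523/503888703 ≈ 1.2945e-5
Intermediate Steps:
y(W) = 20*W
E = -1/6523 (E = 1/(-223 + 20*(-315)) = 1/(-223 - 6300) = 1/(-6523) = -1/6523 ≈ -0.00015330)
1/(77248 + E) = 1/(77248 - 1/6523) = 1/(503888703/6523) = 6523/503888703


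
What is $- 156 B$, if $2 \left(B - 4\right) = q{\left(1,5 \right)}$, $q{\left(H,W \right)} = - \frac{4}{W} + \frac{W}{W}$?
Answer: $- \frac{3198}{5} \approx -639.6$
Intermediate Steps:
$q{\left(H,W \right)} = 1 - \frac{4}{W}$ ($q{\left(H,W \right)} = - \frac{4}{W} + 1 = 1 - \frac{4}{W}$)
$B = \frac{41}{10}$ ($B = 4 + \frac{\frac{1}{5} \left(-4 + 5\right)}{2} = 4 + \frac{\frac{1}{5} \cdot 1}{2} = 4 + \frac{1}{2} \cdot \frac{1}{5} = 4 + \frac{1}{10} = \frac{41}{10} \approx 4.1$)
$- 156 B = \left(-156\right) \frac{41}{10} = - \frac{3198}{5}$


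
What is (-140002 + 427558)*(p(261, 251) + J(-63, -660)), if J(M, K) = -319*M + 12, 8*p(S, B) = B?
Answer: 11582971347/2 ≈ 5.7915e+9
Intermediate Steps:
p(S, B) = B/8
J(M, K) = 12 - 319*M
(-140002 + 427558)*(p(261, 251) + J(-63, -660)) = (-140002 + 427558)*((1/8)*251 + (12 - 319*(-63))) = 287556*(251/8 + (12 + 20097)) = 287556*(251/8 + 20109) = 287556*(161123/8) = 11582971347/2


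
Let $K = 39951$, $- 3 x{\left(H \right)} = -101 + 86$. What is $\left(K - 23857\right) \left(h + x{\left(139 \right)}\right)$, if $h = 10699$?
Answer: $172270176$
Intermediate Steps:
$x{\left(H \right)} = 5$ ($x{\left(H \right)} = - \frac{-101 + 86}{3} = \left(- \frac{1}{3}\right) \left(-15\right) = 5$)
$\left(K - 23857\right) \left(h + x{\left(139 \right)}\right) = \left(39951 - 23857\right) \left(10699 + 5\right) = 16094 \cdot 10704 = 172270176$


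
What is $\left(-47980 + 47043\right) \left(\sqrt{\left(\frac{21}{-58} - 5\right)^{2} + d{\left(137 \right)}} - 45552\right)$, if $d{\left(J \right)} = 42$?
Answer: $42682224 - \frac{937 \sqrt{238009}}{58} \approx 4.2674 \cdot 10^{7}$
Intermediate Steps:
$\left(-47980 + 47043\right) \left(\sqrt{\left(\frac{21}{-58} - 5\right)^{2} + d{\left(137 \right)}} - 45552\right) = \left(-47980 + 47043\right) \left(\sqrt{\left(\frac{21}{-58} - 5\right)^{2} + 42} - 45552\right) = - 937 \left(\sqrt{\left(21 \left(- \frac{1}{58}\right) - 5\right)^{2} + 42} - 45552\right) = - 937 \left(\sqrt{\left(- \frac{21}{58} - 5\right)^{2} + 42} - 45552\right) = - 937 \left(\sqrt{\left(- \frac{311}{58}\right)^{2} + 42} - 45552\right) = - 937 \left(\sqrt{\frac{96721}{3364} + 42} - 45552\right) = - 937 \left(\sqrt{\frac{238009}{3364}} - 45552\right) = - 937 \left(\frac{\sqrt{238009}}{58} - 45552\right) = - 937 \left(-45552 + \frac{\sqrt{238009}}{58}\right) = 42682224 - \frac{937 \sqrt{238009}}{58}$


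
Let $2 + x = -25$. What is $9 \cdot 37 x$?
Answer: $-8991$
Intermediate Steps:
$x = -27$ ($x = -2 - 25 = -27$)
$9 \cdot 37 x = 9 \cdot 37 \left(-27\right) = 333 \left(-27\right) = -8991$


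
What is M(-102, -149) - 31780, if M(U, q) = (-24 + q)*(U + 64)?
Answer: -25206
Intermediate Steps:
M(U, q) = (-24 + q)*(64 + U)
M(-102, -149) - 31780 = (-1536 - 24*(-102) + 64*(-149) - 102*(-149)) - 31780 = (-1536 + 2448 - 9536 + 15198) - 31780 = 6574 - 31780 = -25206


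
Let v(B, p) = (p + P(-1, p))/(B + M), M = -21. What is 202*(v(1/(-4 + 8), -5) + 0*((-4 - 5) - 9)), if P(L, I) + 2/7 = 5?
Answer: 1616/581 ≈ 2.7814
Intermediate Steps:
P(L, I) = 33/7 (P(L, I) = -2/7 + 5 = 33/7)
v(B, p) = (33/7 + p)/(-21 + B) (v(B, p) = (p + 33/7)/(B - 21) = (33/7 + p)/(-21 + B))
202*(v(1/(-4 + 8), -5) + 0*((-4 - 5) - 9)) = 202*((33/7 - 5)/(-21 + 1/(-4 + 8)) + 0*((-4 - 5) - 9)) = 202*(-2/7/(-21 + 1/4) + 0*(-9 - 9)) = 202*(-2/7/(-21 + ¼) + 0*(-18)) = 202*(-2/7/(-83/4) + 0) = 202*(-4/83*(-2/7) + 0) = 202*(8/581 + 0) = 202*(8/581) = 1616/581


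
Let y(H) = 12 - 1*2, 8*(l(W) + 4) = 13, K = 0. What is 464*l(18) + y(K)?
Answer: -1092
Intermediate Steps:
l(W) = -19/8 (l(W) = -4 + (⅛)*13 = -4 + 13/8 = -19/8)
y(H) = 10 (y(H) = 12 - 2 = 10)
464*l(18) + y(K) = 464*(-19/8) + 10 = -1102 + 10 = -1092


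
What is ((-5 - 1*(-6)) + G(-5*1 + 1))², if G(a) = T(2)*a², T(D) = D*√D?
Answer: 2049 + 64*√2 ≈ 2139.5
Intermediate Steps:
T(D) = D^(3/2)
G(a) = 2*√2*a² (G(a) = 2^(3/2)*a² = (2*√2)*a² = 2*√2*a²)
((-5 - 1*(-6)) + G(-5*1 + 1))² = ((-5 - 1*(-6)) + 2*√2*(-5*1 + 1)²)² = ((-5 + 6) + 2*√2*(-5 + 1)²)² = (1 + 2*√2*(-4)²)² = (1 + 2*√2*16)² = (1 + 32*√2)²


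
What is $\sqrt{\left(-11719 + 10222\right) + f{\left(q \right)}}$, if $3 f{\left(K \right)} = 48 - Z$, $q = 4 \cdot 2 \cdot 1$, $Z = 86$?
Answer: $\frac{i \sqrt{13587}}{3} \approx 38.854 i$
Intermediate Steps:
$q = 8$ ($q = 8 \cdot 1 = 8$)
$f{\left(K \right)} = - \frac{38}{3}$ ($f{\left(K \right)} = \frac{48 - 86}{3} = \frac{1}{3} \left(-38\right) = - \frac{38}{3}$)
$\sqrt{\left(-11719 + 10222\right) + f{\left(q \right)}} = \sqrt{\left(-11719 + 10222\right) - \frac{38}{3}} = \sqrt{-1497 - \frac{38}{3}} = \sqrt{- \frac{4529}{3}} = \frac{i \sqrt{13587}}{3}$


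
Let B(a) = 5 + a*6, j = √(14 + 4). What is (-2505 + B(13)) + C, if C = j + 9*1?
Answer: -2413 + 3*√2 ≈ -2408.8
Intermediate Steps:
j = 3*√2 (j = √18 = 3*√2 ≈ 4.2426)
C = 9 + 3*√2 (C = 3*√2 + 9*1 = 3*√2 + 9 = 9 + 3*√2 ≈ 13.243)
B(a) = 5 + 6*a
(-2505 + B(13)) + C = (-2505 + (5 + 6*13)) + (9 + 3*√2) = (-2505 + (5 + 78)) + (9 + 3*√2) = (-2505 + 83) + (9 + 3*√2) = -2422 + (9 + 3*√2) = -2413 + 3*√2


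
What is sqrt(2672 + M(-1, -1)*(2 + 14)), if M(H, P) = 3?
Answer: 4*sqrt(170) ≈ 52.154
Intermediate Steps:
sqrt(2672 + M(-1, -1)*(2 + 14)) = sqrt(2672 + 3*(2 + 14)) = sqrt(2672 + 3*16) = sqrt(2672 + 48) = sqrt(2720) = 4*sqrt(170)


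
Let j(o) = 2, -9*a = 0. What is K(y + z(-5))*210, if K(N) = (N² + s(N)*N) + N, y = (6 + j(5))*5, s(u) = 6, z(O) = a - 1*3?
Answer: 341880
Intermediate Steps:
a = 0 (a = -⅑*0 = 0)
z(O) = -3 (z(O) = 0 - 1*3 = 0 - 3 = -3)
y = 40 (y = (6 + 2)*5 = 8*5 = 40)
K(N) = N² + 7*N (K(N) = (N² + 6*N) + N = N² + 7*N)
K(y + z(-5))*210 = ((40 - 3)*(7 + (40 - 3)))*210 = (37*(7 + 37))*210 = (37*44)*210 = 1628*210 = 341880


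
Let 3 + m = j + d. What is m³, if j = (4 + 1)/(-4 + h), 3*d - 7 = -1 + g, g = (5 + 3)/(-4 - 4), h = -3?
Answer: -79507/9261 ≈ -8.5851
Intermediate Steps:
g = -1 (g = 8/(-8) = 8*(-⅛) = -1)
d = 5/3 (d = 7/3 + (-1 - 1)/3 = 7/3 + (⅓)*(-2) = 7/3 - ⅔ = 5/3 ≈ 1.6667)
j = -5/7 (j = (4 + 1)/(-4 - 3) = 5/(-7) = 5*(-⅐) = -5/7 ≈ -0.71429)
m = -43/21 (m = -3 + (-5/7 + 5/3) = -3 + 20/21 = -43/21 ≈ -2.0476)
m³ = (-43/21)³ = -79507/9261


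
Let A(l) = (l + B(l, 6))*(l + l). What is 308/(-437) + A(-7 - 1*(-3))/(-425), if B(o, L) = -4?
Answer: -158868/185725 ≈ -0.85539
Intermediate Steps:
A(l) = 2*l*(-4 + l) (A(l) = (l - 4)*(l + l) = (-4 + l)*(2*l) = 2*l*(-4 + l))
308/(-437) + A(-7 - 1*(-3))/(-425) = 308/(-437) + (2*(-7 - 1*(-3))*(-4 + (-7 - 1*(-3))))/(-425) = 308*(-1/437) + (2*(-7 + 3)*(-4 + (-7 + 3)))*(-1/425) = -308/437 + (2*(-4)*(-4 - 4))*(-1/425) = -308/437 + (2*(-4)*(-8))*(-1/425) = -308/437 + 64*(-1/425) = -308/437 - 64/425 = -158868/185725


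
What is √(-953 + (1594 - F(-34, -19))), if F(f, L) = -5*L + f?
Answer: 2*√145 ≈ 24.083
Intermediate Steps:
F(f, L) = f - 5*L
√(-953 + (1594 - F(-34, -19))) = √(-953 + (1594 - (-34 - 5*(-19)))) = √(-953 + (1594 - (-34 + 95))) = √(-953 + (1594 - 1*61)) = √(-953 + (1594 - 61)) = √(-953 + 1533) = √580 = 2*√145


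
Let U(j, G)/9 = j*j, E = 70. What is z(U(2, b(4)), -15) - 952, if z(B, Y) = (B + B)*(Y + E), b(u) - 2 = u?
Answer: 3008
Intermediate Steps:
b(u) = 2 + u
U(j, G) = 9*j² (U(j, G) = 9*(j*j) = 9*j²)
z(B, Y) = 2*B*(70 + Y) (z(B, Y) = (B + B)*(Y + 70) = (2*B)*(70 + Y) = 2*B*(70 + Y))
z(U(2, b(4)), -15) - 952 = 2*(9*2²)*(70 - 15) - 952 = 2*(9*4)*55 - 952 = 2*36*55 - 952 = 3960 - 952 = 3008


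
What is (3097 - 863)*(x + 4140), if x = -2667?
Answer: 3290682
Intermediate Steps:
(3097 - 863)*(x + 4140) = (3097 - 863)*(-2667 + 4140) = 2234*1473 = 3290682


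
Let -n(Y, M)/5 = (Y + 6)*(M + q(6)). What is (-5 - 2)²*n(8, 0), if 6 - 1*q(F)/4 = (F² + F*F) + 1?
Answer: 919240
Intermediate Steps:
q(F) = 20 - 8*F² (q(F) = 24 - 4*((F² + F*F) + 1) = 24 - 4*((F² + F²) + 1) = 24 - 4*(2*F² + 1) = 24 - 4*(1 + 2*F²) = 24 + (-4 - 8*F²) = 20 - 8*F²)
n(Y, M) = -5*(-268 + M)*(6 + Y) (n(Y, M) = -5*(Y + 6)*(M + (20 - 8*6²)) = -5*(6 + Y)*(M + (20 - 8*36)) = -5*(6 + Y)*(M + (20 - 288)) = -5*(6 + Y)*(M - 268) = -5*(6 + Y)*(-268 + M) = -5*(-268 + M)*(6 + Y))
(-5 - 2)²*n(8, 0) = (-5 - 2)²*(8040 - 30*0 + 1340*8 - 5*0*8) = (-7)²*(8040 + 0 + 10720 + 0) = 49*18760 = 919240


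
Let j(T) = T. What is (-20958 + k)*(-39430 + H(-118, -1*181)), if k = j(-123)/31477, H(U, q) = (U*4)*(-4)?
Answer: 24766273031238/31477 ≈ 7.8681e+8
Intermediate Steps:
H(U, q) = -16*U (H(U, q) = (4*U)*(-4) = -16*U)
k = -123/31477 ≈ -0.0039076
(-20958 + k)*(-39430 + H(-118, -1*181)) = (-20958 - 123/31477)*(-39430 - 16*(-118)) = -659695089*(-39430 + 1888)/31477 = -659695089/31477*(-37542) = 24766273031238/31477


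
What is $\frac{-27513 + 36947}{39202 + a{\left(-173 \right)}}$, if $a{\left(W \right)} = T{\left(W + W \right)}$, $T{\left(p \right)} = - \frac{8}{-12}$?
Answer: $\frac{14151}{58804} \approx 0.24065$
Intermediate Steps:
$T{\left(p \right)} = \frac{2}{3}$ ($T{\left(p \right)} = \left(-8\right) \left(- \frac{1}{12}\right) = \frac{2}{3}$)
$a{\left(W \right)} = \frac{2}{3}$
$\frac{-27513 + 36947}{39202 + a{\left(-173 \right)}} = \frac{-27513 + 36947}{39202 + \frac{2}{3}} = \frac{9434}{\frac{117608}{3}} = 9434 \cdot \frac{3}{117608} = \frac{14151}{58804}$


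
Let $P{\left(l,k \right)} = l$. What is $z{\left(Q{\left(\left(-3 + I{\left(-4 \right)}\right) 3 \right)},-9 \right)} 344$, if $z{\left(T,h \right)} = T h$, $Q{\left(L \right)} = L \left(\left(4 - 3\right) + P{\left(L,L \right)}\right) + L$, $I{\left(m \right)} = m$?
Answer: $-1235304$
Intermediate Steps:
$Q{\left(L \right)} = L + L \left(1 + L\right)$ ($Q{\left(L \right)} = L \left(\left(4 - 3\right) + L\right) + L = L \left(1 + L\right) + L = L + L \left(1 + L\right)$)
$z{\left(Q{\left(\left(-3 + I{\left(-4 \right)}\right) 3 \right)},-9 \right)} 344 = \left(-3 - 4\right) 3 \left(2 + \left(-3 - 4\right) 3\right) \left(-9\right) 344 = \left(-7\right) 3 \left(2 - 21\right) \left(-9\right) 344 = - 21 \left(2 - 21\right) \left(-9\right) 344 = \left(-21\right) \left(-19\right) \left(-9\right) 344 = 399 \left(-9\right) 344 = \left(-3591\right) 344 = -1235304$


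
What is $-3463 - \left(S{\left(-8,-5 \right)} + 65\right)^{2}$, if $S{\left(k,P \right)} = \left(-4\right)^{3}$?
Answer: $-3464$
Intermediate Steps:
$S{\left(k,P \right)} = -64$
$-3463 - \left(S{\left(-8,-5 \right)} + 65\right)^{2} = -3463 - \left(-64 + 65\right)^{2} = -3463 - 1^{2} = -3463 - 1 = -3464$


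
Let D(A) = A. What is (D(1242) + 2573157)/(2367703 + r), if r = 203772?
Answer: 2574399/2571475 ≈ 1.0011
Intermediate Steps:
(D(1242) + 2573157)/(2367703 + r) = (1242 + 2573157)/(2367703 + 203772) = 2574399/2571475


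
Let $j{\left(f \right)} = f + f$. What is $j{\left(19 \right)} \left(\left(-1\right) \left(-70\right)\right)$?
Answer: $2660$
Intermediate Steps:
$j{\left(f \right)} = 2 f$
$j{\left(19 \right)} \left(\left(-1\right) \left(-70\right)\right) = 2 \cdot 19 \left(\left(-1\right) \left(-70\right)\right) = 38 \cdot 70 = 2660$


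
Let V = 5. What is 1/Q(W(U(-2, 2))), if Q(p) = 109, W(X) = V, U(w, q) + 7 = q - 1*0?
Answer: 1/109 ≈ 0.0091743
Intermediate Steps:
U(w, q) = -7 + q (U(w, q) = -7 + (q - 1*0) = -7 + (q + 0) = -7 + q)
W(X) = 5
1/Q(W(U(-2, 2))) = 1/109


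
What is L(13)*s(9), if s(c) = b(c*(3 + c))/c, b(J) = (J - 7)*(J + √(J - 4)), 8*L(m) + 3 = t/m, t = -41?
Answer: -12120/13 - 2020*√26/117 ≈ -1020.3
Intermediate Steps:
L(m) = -3/8 - 41/(8*m) (L(m) = -3/8 + (-41/m)/8 = -3/8 - 41/(8*m))
b(J) = (-7 + J)*(J + √(-4 + J))
s(c) = (-7*√(-4 + c*(3 + c)) + c²*(3 + c)² - 7*c*(3 + c) + c*√(-4 + c*(3 + c))*(3 + c))/c (s(c) = ((c*(3 + c))² - 7*c*(3 + c) - 7*√(-4 + c*(3 + c)) + (c*(3 + c))*√(-4 + c*(3 + c)))/c = (c²*(3 + c)² - 7*c*(3 + c) - 7*√(-4 + c*(3 + c)) + c*√(-4 + c*(3 + c))*(3 + c))/c = (-7*√(-4 + c*(3 + c)) + c²*(3 + c)² - 7*c*(3 + c) + c*√(-4 + c*(3 + c))*(3 + c))/c)
L(13)*s(9) = ((⅛)*(-41 - 3*13)/13)*((-7*√(-4 + 9*(3 + 9)) + 9²*(3 + 9)² - 7*9*(3 + 9) + 9*√(-4 + 9*(3 + 9))*(3 + 9))/9) = ((⅛)*(1/13)*(-41 - 39))*((-7*√(-4 + 9*12) + 81*12² - 7*9*12 + 9*√(-4 + 9*12)*12)/9) = ((⅛)*(1/13)*(-80))*((-7*√(-4 + 108) + 81*144 - 756 + 9*√(-4 + 108)*12)/9) = -10*(-14*√26 + 11664 - 756 + 9*√104*12)/117 = -10*(-14*√26 + 11664 - 756 + 9*(2*√26)*12)/117 = -10*(-14*√26 + 11664 - 756 + 216*√26)/117 = -10*(10908 + 202*√26)/117 = -10*(1212 + 202*√26/9)/13 = -12120/13 - 2020*√26/117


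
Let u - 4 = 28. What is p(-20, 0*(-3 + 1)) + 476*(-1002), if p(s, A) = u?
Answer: -476920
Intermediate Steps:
u = 32 (u = 4 + 28 = 32)
p(s, A) = 32
p(-20, 0*(-3 + 1)) + 476*(-1002) = 32 + 476*(-1002) = 32 - 476952 = -476920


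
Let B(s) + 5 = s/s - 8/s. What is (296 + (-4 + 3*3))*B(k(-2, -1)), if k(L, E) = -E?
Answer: -3612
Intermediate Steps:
B(s) = -4 - 8/s (B(s) = -5 + (s/s - 8/s) = -5 + (1 - 8/s) = -4 - 8/s)
(296 + (-4 + 3*3))*B(k(-2, -1)) = (296 + (-4 + 3*3))*(-4 - 8/((-1*(-1)))) = (296 + (-4 + 9))*(-4 - 8/1) = (296 + 5)*(-4 - 8*1) = 301*(-4 - 8) = 301*(-12) = -3612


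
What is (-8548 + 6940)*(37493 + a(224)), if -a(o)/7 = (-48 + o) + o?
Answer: -55786344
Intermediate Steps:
a(o) = 336 - 14*o (a(o) = -7*((-48 + o) + o) = -7*(-48 + 2*o) = 336 - 14*o)
(-8548 + 6940)*(37493 + a(224)) = (-8548 + 6940)*(37493 + (336 - 14*224)) = -1608*(37493 + (336 - 3136)) = -1608*(37493 - 2800) = -1608*34693 = -55786344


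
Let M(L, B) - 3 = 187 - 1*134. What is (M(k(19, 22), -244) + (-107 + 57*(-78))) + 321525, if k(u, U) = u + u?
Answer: 317028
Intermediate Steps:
k(u, U) = 2*u
M(L, B) = 56 (M(L, B) = 3 + (187 - 1*134) = 3 + (187 - 134) = 3 + 53 = 56)
(M(k(19, 22), -244) + (-107 + 57*(-78))) + 321525 = (56 + (-107 + 57*(-78))) + 321525 = (56 + (-107 - 4446)) + 321525 = (56 - 4553) + 321525 = -4497 + 321525 = 317028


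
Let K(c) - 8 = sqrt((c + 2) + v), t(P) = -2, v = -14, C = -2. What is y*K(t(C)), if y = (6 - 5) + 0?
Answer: 8 + I*sqrt(14) ≈ 8.0 + 3.7417*I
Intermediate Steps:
K(c) = 8 + sqrt(-12 + c) (K(c) = 8 + sqrt((c + 2) - 14) = 8 + sqrt((2 + c) - 14) = 8 + sqrt(-12 + c))
y = 1 (y = 1 + 0 = 1)
y*K(t(C)) = 1*(8 + sqrt(-12 - 2)) = 1*(8 + sqrt(-14)) = 1*(8 + I*sqrt(14)) = 8 + I*sqrt(14)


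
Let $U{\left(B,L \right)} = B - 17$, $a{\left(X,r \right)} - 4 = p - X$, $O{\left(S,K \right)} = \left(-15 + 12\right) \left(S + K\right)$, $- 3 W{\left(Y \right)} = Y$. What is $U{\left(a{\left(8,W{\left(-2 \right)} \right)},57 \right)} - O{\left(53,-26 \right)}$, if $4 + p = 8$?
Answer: $64$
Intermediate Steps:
$W{\left(Y \right)} = - \frac{Y}{3}$
$p = 4$ ($p = -4 + 8 = 4$)
$O{\left(S,K \right)} = - 3 K - 3 S$ ($O{\left(S,K \right)} = - 3 \left(K + S\right) = - 3 K - 3 S$)
$a{\left(X,r \right)} = 8 - X$ ($a{\left(X,r \right)} = 4 - \left(-4 + X\right) = 8 - X$)
$U{\left(B,L \right)} = -17 + B$
$U{\left(a{\left(8,W{\left(-2 \right)} \right)},57 \right)} - O{\left(53,-26 \right)} = \left(-17 + \left(8 - 8\right)\right) - \left(\left(-3\right) \left(-26\right) - 159\right) = \left(-17 + \left(8 - 8\right)\right) - \left(78 - 159\right) = \left(-17 + 0\right) - -81 = -17 + 81 = 64$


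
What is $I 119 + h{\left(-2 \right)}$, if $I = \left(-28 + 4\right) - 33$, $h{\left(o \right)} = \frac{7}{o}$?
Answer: $- \frac{13573}{2} \approx -6786.5$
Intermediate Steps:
$I = -57$ ($I = -24 - 33 = -57$)
$I 119 + h{\left(-2 \right)} = \left(-57\right) 119 + \frac{7}{-2} = -6783 + 7 \left(- \frac{1}{2}\right) = -6783 - \frac{7}{2} = - \frac{13573}{2}$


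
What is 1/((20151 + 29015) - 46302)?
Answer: 1/2864 ≈ 0.00034916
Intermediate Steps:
1/((20151 + 29015) - 46302) = 1/(49166 - 46302) = 1/2864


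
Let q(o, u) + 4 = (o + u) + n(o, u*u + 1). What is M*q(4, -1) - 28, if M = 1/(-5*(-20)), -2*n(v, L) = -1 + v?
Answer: -1121/40 ≈ -28.025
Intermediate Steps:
n(v, L) = 1/2 - v/2 (n(v, L) = -(-1 + v)/2 = 1/2 - v/2)
q(o, u) = -7/2 + u + o/2 (q(o, u) = -4 + ((o + u) + (1/2 - o/2)) = -4 + (1/2 + u + o/2) = -7/2 + u + o/2)
M = 1/100 ≈ 0.010000
M*q(4, -1) - 28 = (-7/2 - 1 + (1/2)*4)/100 - 28 = (-7/2 - 1 + 2)/100 - 28 = (1/100)*(-5/2) - 28 = -1/40 - 28 = -1121/40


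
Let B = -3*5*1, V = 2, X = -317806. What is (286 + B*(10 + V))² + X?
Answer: -306570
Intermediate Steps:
B = -15 (B = -15*1 = -15)
(286 + B*(10 + V))² + X = (286 - 15*(10 + 2))² - 317806 = (286 - 15*12)² - 317806 = (286 - 180)² - 317806 = 106² - 317806 = 11236 - 317806 = -306570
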